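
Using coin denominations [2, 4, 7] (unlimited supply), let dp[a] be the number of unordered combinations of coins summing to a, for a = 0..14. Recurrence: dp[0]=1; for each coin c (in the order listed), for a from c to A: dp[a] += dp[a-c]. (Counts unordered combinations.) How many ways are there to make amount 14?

5

after  coin     0     1     2     3     4     5     6     7     8     9    10    11    12    13    14
          2     1     0     1     0     1     0     1     0     1     0     1     0     1     0     1
          4     1     0     1     0     2     0     2     0     3     0     3     0     4     0     4
          7     1     0     1     0     2     0     2     1     3     1     3     2     4     2     5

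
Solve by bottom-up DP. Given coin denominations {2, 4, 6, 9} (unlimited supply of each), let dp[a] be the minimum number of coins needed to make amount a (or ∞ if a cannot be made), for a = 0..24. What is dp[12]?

2

 a  0  1  2  3  4  5  6  7  8  9 10 11 12 13 14 15 16 17 18 19 20 21 22 23 24
dp  0  -  1  -  1  -  1  -  2  1  2  2  2  2  3  2  3  3  2  3  3  3  3  4  3
(- denotes ∞ / unreachable)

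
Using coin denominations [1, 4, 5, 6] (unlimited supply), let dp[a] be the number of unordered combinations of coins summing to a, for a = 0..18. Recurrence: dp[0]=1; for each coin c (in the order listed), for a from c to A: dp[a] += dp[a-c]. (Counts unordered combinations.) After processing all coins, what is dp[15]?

after  coin     0     1     2     3     4     5     6     7     8     9    10    11    12    13    14    15    16    17    18
          1     1     1     1     1     1     1     1     1     1     1     1     1     1     1     1     1     1     1     1
          4     1     1     1     1     2     2     2     2     3     3     3     3     4     4     4     4     5     5     5
          5     1     1     1     1     2     3     3     3     4     5     6     6     7     8     9    10    11    12    13
          6     1     1     1     1     2     3     4     4     5     6     8     9    11    12    14    16    19    21    24

16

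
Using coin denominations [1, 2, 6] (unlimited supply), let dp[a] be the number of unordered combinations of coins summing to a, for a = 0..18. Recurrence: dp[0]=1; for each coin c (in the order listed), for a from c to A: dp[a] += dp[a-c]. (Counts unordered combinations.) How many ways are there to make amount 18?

after  coin     0     1     2     3     4     5     6     7     8     9    10    11    12    13    14    15    16    17    18
          1     1     1     1     1     1     1     1     1     1     1     1     1     1     1     1     1     1     1     1
          2     1     1     2     2     3     3     4     4     5     5     6     6     7     7     8     8     9     9    10
          6     1     1     2     2     3     3     5     5     7     7     9     9    12    12    15    15    18    18    22

22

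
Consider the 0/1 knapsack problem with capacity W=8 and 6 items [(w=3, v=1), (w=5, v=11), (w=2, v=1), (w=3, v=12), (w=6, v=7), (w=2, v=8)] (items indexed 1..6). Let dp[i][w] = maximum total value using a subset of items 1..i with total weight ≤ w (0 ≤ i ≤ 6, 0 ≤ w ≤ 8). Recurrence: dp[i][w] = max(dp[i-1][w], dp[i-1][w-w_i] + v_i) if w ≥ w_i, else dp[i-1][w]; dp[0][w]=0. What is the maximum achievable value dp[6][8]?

23

i\w   0   1   2   3   4   5   6   7   8
  0   0   0   0   0   0   0   0   0   0
  1   0   0   0   1   1   1   1   1   1
  2   0   0   0   1   1  11  11  11  12
  3   0   0   1   1   1  11  11  12  12
  4   0   0   1  12  12  13  13  13  23
  5   0   0   1  12  12  13  13  13  23
  6   0   0   8  12  12  20  20  21  23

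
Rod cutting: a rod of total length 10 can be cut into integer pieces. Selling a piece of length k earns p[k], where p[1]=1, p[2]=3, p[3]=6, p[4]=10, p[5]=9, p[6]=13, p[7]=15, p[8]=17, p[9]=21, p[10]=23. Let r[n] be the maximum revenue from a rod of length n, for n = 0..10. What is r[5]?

11

   n    0    1    2    3    4    5    6    7    8    9   10
r[n]    0    1    3    6   10   11   13   16   20   21   23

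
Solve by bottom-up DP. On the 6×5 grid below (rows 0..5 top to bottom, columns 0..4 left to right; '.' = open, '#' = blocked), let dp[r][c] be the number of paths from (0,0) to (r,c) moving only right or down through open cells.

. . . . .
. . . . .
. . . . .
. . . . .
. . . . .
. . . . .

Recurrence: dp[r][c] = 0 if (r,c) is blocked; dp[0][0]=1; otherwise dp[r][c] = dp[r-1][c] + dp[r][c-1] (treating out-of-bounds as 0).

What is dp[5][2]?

r\c   0   1   2   3   4
  0   1   1   1   1   1
  1   1   2   3   4   5
  2   1   3   6  10  15
  3   1   4  10  20  35
  4   1   5  15  35  70
  5   1   6  21  56 126

21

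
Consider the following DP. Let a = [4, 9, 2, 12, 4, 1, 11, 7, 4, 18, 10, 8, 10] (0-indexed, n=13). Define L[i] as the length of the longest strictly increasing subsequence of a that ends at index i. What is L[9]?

   i    0    1    2    3    4    5    6    7    8    9   10   11   12
a[i]    4    9    2   12    4    1   11    7    4   18   10    8   10
L[i]    1    2    1    3    2    1    3    3    2    4    4    4    5

4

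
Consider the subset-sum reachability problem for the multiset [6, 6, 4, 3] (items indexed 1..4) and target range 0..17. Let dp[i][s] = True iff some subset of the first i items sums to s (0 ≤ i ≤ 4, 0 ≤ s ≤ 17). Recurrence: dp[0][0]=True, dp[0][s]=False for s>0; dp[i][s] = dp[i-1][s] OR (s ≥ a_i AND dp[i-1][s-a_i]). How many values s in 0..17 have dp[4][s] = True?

11

i\s   0   1   2   3   4   5   6   7   8   9  10  11  12  13  14  15  16  17
  0   T   F   F   F   F   F   F   F   F   F   F   F   F   F   F   F   F   F
  1   T   F   F   F   F   F   T   F   F   F   F   F   F   F   F   F   F   F
  2   T   F   F   F   F   F   T   F   F   F   F   F   T   F   F   F   F   F
  3   T   F   F   F   T   F   T   F   F   F   T   F   T   F   F   F   T   F
  4   T   F   F   T   T   F   T   T   F   T   T   F   T   T   F   T   T   F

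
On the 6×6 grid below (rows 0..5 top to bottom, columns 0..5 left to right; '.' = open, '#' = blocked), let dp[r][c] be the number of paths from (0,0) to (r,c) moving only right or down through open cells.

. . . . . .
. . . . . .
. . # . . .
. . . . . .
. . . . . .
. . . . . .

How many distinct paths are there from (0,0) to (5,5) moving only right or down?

132

r\c   0   1   2   3   4   5
  0   1   1   1   1   1   1
  1   1   2   3   4   5   6
  2   1   3   0   4   9  15
  3   1   4   4   8  17  32
  4   1   5   9  17  34  66
  5   1   6  15  32  66 132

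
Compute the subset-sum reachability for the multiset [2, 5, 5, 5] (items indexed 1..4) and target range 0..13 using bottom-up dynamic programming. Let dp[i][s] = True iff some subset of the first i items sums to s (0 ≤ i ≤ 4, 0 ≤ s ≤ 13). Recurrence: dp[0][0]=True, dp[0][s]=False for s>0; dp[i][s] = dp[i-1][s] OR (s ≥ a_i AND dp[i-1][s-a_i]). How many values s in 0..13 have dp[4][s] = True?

i\s   0   1   2   3   4   5   6   7   8   9  10  11  12  13
  0   T   F   F   F   F   F   F   F   F   F   F   F   F   F
  1   T   F   T   F   F   F   F   F   F   F   F   F   F   F
  2   T   F   T   F   F   T   F   T   F   F   F   F   F   F
  3   T   F   T   F   F   T   F   T   F   F   T   F   T   F
  4   T   F   T   F   F   T   F   T   F   F   T   F   T   F

6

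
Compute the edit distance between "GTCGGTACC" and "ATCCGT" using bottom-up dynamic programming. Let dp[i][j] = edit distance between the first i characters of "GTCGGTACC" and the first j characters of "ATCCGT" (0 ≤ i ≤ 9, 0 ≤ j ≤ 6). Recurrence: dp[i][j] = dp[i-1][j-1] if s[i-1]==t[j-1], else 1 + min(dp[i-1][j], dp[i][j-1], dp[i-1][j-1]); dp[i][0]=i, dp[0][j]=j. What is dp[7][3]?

5

   ''  A  T  C  C  G  T
''  0  1  2  3  4  5  6
 G  1  1  2  3  4  4  5
 T  2  2  1  2  3  4  4
 C  3  3  2  1  2  3  4
 G  4  4  3  2  2  2  3
 G  5  5  4  3  3  2  3
 T  6  6  5  4  4  3  2
 A  7  6  6  5  5  4  3
 C  8  7  7  6  5  5  4
 C  9  8  8  7  6  6  5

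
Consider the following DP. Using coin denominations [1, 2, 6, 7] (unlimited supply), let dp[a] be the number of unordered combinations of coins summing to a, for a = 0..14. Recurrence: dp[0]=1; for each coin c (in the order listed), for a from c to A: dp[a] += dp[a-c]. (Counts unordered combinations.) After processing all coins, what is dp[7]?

6

after  coin     0     1     2     3     4     5     6     7     8     9    10    11    12    13    14
          1     1     1     1     1     1     1     1     1     1     1     1     1     1     1     1
          2     1     1     2     2     3     3     4     4     5     5     6     6     7     7     8
          6     1     1     2     2     3     3     5     5     7     7     9     9    12    12    15
          7     1     1     2     2     3     3     5     6     8     9    11    12    15    17    21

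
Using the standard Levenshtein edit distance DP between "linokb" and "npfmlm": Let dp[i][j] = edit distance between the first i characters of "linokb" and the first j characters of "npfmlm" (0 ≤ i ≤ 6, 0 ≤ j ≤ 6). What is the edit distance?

   ''  n  p  f  m  l  m
''  0  1  2  3  4  5  6
 l  1  1  2  3  4  4  5
 i  2  2  2  3  4  5  5
 n  3  2  3  3  4  5  6
 o  4  3  3  4  4  5  6
 k  5  4  4  4  5  5  6
 b  6  5  5  5  5  6  6

6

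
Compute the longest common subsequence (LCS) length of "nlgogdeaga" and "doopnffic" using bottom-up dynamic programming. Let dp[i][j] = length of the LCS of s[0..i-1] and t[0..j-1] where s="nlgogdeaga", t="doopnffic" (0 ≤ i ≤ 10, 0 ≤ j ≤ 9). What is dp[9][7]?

1

   ''  d  o  o  p  n  f  f  i  c
''  0  0  0  0  0  0  0  0  0  0
 n  0  0  0  0  0  1  1  1  1  1
 l  0  0  0  0  0  1  1  1  1  1
 g  0  0  0  0  0  1  1  1  1  1
 o  0  0  1  1  1  1  1  1  1  1
 g  0  0  1  1  1  1  1  1  1  1
 d  0  1  1  1  1  1  1  1  1  1
 e  0  1  1  1  1  1  1  1  1  1
 a  0  1  1  1  1  1  1  1  1  1
 g  0  1  1  1  1  1  1  1  1  1
 a  0  1  1  1  1  1  1  1  1  1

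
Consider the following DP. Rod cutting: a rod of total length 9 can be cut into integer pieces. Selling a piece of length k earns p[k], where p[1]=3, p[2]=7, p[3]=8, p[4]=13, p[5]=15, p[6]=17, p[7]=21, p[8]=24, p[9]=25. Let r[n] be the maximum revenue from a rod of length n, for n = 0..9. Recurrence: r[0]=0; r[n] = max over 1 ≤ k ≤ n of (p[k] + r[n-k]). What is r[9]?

   n    0    1    2    3    4    5    6    7    8    9
r[n]    0    3    7   10   14   17   21   24   28   31

31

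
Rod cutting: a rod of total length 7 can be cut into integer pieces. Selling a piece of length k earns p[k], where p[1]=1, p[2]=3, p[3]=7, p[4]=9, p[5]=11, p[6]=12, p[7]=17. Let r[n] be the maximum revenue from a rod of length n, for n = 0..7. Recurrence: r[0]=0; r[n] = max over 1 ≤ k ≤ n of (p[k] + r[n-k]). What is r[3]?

   n    0    1    2    3    4    5    6    7
r[n]    0    1    3    7    9   11   14   17

7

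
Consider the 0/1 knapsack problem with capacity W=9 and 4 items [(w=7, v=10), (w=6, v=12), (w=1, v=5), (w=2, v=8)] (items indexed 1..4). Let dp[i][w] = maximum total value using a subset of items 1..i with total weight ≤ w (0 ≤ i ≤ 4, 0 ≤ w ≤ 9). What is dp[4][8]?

20

i\w   0   1   2   3   4   5   6   7   8   9
  0   0   0   0   0   0   0   0   0   0   0
  1   0   0   0   0   0   0   0  10  10  10
  2   0   0   0   0   0   0  12  12  12  12
  3   0   5   5   5   5   5  12  17  17  17
  4   0   5   8  13  13  13  13  17  20  25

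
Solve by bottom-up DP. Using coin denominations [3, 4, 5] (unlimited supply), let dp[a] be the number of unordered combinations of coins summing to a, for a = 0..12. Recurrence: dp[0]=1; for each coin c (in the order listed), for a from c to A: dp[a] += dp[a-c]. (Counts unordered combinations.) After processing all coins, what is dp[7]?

after  coin     0     1     2     3     4     5     6     7     8     9    10    11    12
          3     1     0     0     1     0     0     1     0     0     1     0     0     1
          4     1     0     0     1     1     0     1     1     1     1     1     1     2
          5     1     0     0     1     1     1     1     1     2     2     2     2     3

1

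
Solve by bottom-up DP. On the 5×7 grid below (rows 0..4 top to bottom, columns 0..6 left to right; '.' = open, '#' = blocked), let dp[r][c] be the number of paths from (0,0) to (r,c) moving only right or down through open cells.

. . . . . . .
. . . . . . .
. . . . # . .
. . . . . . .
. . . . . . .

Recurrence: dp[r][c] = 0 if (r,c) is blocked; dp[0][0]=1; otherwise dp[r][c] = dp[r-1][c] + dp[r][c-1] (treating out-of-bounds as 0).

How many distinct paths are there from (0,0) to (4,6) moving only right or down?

120

r\c   0   1   2   3   4   5   6
  0   1   1   1   1   1   1   1
  1   1   2   3   4   5   6   7
  2   1   3   6  10   0   6  13
  3   1   4  10  20  20  26  39
  4   1   5  15  35  55  81 120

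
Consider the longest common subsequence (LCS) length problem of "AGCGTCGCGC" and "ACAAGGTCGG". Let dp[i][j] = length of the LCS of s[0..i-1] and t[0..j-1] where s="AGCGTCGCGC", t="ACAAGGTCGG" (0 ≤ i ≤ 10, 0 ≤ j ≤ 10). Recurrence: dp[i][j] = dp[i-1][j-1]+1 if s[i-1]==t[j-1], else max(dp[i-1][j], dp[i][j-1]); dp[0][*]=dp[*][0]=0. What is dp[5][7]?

4

   ''  A  C  A  A  G  G  T  C  G  G
''  0  0  0  0  0  0  0  0  0  0  0
 A  0  1  1  1  1  1  1  1  1  1  1
 G  0  1  1  1  1  2  2  2  2  2  2
 C  0  1  2  2  2  2  2  2  3  3  3
 G  0  1  2  2  2  3  3  3  3  4  4
 T  0  1  2  2  2  3  3  4  4  4  4
 C  0  1  2  2  2  3  3  4  5  5  5
 G  0  1  2  2  2  3  4  4  5  6  6
 C  0  1  2  2  2  3  4  4  5  6  6
 G  0  1  2  2  2  3  4  4  5  6  7
 C  0  1  2  2  2  3  4  4  5  6  7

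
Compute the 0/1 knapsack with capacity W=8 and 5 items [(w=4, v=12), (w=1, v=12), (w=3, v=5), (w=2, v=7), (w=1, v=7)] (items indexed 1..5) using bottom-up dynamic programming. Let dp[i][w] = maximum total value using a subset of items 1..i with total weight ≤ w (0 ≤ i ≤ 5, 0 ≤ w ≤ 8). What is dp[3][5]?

24

i\w   0   1   2   3   4   5   6   7   8
  0   0   0   0   0   0   0   0   0   0
  1   0   0   0   0  12  12  12  12  12
  2   0  12  12  12  12  24  24  24  24
  3   0  12  12  12  17  24  24  24  29
  4   0  12  12  19  19  24  24  31  31
  5   0  12  19  19  26  26  31  31  38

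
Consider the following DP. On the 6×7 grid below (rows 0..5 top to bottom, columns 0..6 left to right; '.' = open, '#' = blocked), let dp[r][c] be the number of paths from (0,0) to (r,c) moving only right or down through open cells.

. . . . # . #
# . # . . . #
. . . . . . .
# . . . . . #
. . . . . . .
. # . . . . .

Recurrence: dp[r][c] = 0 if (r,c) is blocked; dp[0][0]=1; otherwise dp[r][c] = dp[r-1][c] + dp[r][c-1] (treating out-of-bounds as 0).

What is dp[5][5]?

49

r\c   0   1   2   3   4   5   6
  0   1   1   1   1   0   0   0
  1   0   1   0   1   1   1   0
  2   0   1   1   2   3   4   4
  3   0   1   2   4   7  11   0
  4   0   1   3   7  14  25  25
  5   0   0   3  10  24  49  74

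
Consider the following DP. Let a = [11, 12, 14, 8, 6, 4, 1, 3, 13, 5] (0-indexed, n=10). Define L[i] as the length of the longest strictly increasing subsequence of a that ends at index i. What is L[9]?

3

   i    0    1    2    3    4    5    6    7    8    9
a[i]   11   12   14    8    6    4    1    3   13    5
L[i]    1    2    3    1    1    1    1    2    3    3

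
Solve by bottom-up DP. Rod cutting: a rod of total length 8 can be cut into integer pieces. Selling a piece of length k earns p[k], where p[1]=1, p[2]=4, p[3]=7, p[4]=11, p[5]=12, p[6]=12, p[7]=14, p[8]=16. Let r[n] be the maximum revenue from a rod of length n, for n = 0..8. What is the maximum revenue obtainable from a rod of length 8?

22

   n    0    1    2    3    4    5    6    7    8
r[n]    0    1    4    7   11   12   15   18   22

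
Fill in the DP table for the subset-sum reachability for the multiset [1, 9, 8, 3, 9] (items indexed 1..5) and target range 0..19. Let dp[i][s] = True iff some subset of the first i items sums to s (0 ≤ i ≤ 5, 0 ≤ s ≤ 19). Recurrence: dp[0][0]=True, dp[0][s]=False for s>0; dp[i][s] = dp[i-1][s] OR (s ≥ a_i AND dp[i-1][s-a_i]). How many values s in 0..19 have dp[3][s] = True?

i\s   0   1   2   3   4   5   6   7   8   9  10  11  12  13  14  15  16  17  18  19
  0   T   F   F   F   F   F   F   F   F   F   F   F   F   F   F   F   F   F   F   F
  1   T   T   F   F   F   F   F   F   F   F   F   F   F   F   F   F   F   F   F   F
  2   T   T   F   F   F   F   F   F   F   T   T   F   F   F   F   F   F   F   F   F
  3   T   T   F   F   F   F   F   F   T   T   T   F   F   F   F   F   F   T   T   F
  4   T   T   F   T   T   F   F   F   T   T   T   T   T   T   F   F   F   T   T   F
  5   T   T   F   T   T   F   F   F   T   T   T   T   T   T   F   F   F   T   T   T

7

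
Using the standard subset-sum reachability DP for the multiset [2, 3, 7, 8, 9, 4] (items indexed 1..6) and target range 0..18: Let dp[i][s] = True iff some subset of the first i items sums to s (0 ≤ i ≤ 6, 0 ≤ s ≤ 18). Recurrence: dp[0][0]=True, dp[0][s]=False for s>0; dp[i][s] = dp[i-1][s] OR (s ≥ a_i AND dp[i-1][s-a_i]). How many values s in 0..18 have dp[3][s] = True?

8

i\s   0   1   2   3   4   5   6   7   8   9  10  11  12  13  14  15  16  17  18
  0   T   F   F   F   F   F   F   F   F   F   F   F   F   F   F   F   F   F   F
  1   T   F   T   F   F   F   F   F   F   F   F   F   F   F   F   F   F   F   F
  2   T   F   T   T   F   T   F   F   F   F   F   F   F   F   F   F   F   F   F
  3   T   F   T   T   F   T   F   T   F   T   T   F   T   F   F   F   F   F   F
  4   T   F   T   T   F   T   F   T   T   T   T   T   T   T   F   T   F   T   T
  5   T   F   T   T   F   T   F   T   T   T   T   T   T   T   T   T   T   T   T
  6   T   F   T   T   T   T   T   T   T   T   T   T   T   T   T   T   T   T   T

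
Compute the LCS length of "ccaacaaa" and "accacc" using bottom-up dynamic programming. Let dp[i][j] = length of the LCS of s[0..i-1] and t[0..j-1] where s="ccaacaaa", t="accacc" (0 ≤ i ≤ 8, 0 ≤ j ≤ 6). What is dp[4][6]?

   ''  a  c  c  a  c  c
''  0  0  0  0  0  0  0
 c  0  0  1  1  1  1  1
 c  0  0  1  2  2  2  2
 a  0  1  1  2  3  3  3
 a  0  1  1  2  3  3  3
 c  0  1  2  2  3  4  4
 a  0  1  2  2  3  4  4
 a  0  1  2  2  3  4  4
 a  0  1  2  2  3  4  4

3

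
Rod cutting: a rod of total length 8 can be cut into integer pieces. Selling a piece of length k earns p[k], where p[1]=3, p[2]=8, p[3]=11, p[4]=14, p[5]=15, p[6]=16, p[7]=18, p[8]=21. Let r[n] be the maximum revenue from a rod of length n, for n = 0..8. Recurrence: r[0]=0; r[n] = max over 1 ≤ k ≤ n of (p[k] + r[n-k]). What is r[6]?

24

   n    0    1    2    3    4    5    6    7    8
r[n]    0    3    8   11   16   19   24   27   32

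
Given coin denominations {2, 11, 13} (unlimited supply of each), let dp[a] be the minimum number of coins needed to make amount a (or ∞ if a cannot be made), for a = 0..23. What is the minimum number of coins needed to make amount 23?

6

 a  0  1  2  3  4  5  6  7  8  9 10 11 12 13 14 15 16 17 18 19 20 21 22 23
dp  0  -  1  -  2  -  3  -  4  -  5  1  6  1  7  2  8  3  9  4 10  5  2  6
(- denotes ∞ / unreachable)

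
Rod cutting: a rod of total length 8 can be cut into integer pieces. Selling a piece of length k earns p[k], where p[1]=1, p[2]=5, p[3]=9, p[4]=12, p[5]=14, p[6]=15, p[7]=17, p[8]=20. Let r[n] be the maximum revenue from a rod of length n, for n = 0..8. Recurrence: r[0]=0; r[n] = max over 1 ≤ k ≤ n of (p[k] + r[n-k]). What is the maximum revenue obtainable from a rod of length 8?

   n    0    1    2    3    4    5    6    7    8
r[n]    0    1    5    9   12   14   18   21   24

24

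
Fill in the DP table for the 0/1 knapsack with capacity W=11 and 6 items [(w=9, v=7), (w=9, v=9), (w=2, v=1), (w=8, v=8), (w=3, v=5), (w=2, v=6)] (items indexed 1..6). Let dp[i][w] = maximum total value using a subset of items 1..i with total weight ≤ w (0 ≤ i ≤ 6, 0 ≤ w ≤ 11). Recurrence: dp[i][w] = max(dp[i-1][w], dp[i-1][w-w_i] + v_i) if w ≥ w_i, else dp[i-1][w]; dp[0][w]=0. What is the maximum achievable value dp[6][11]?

15

i\w   0   1   2   3   4   5   6   7   8   9  10  11
  0   0   0   0   0   0   0   0   0   0   0   0   0
  1   0   0   0   0   0   0   0   0   0   7   7   7
  2   0   0   0   0   0   0   0   0   0   9   9   9
  3   0   0   1   1   1   1   1   1   1   9   9  10
  4   0   0   1   1   1   1   1   1   8   9   9  10
  5   0   0   1   5   5   6   6   6   8   9   9  13
  6   0   0   6   6   7  11  11  12  12  12  14  15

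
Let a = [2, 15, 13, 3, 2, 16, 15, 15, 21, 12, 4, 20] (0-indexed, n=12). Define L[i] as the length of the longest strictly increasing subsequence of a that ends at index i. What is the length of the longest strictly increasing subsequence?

   i    0    1    2    3    4    5    6    7    8    9   10   11
a[i]    2   15   13    3    2   16   15   15   21   12    4   20
L[i]    1    2    2    2    1    3    3    3    4    3    3    4

4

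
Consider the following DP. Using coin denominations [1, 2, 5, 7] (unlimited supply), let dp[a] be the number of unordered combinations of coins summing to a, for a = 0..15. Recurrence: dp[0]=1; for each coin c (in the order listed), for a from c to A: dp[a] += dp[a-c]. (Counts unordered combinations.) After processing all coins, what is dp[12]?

after  coin     0     1     2     3     4     5     6     7     8     9    10    11    12    13    14    15
          1     1     1     1     1     1     1     1     1     1     1     1     1     1     1     1     1
          2     1     1     2     2     3     3     4     4     5     5     6     6     7     7     8     8
          5     1     1     2     2     3     4     5     6     7     8    10    11    13    14    16    18
          7     1     1     2     2     3     4     5     7     8    10    12    14    17    19    23    26

17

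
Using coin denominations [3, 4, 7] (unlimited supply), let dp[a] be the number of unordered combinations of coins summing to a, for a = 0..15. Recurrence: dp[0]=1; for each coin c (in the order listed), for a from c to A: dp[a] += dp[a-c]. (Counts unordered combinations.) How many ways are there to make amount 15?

3

after  coin     0     1     2     3     4     5     6     7     8     9    10    11    12    13    14    15
          3     1     0     0     1     0     0     1     0     0     1     0     0     1     0     0     1
          4     1     0     0     1     1     0     1     1     1     1     1     1     2     1     1     2
          7     1     0     0     1     1     0     1     2     1     1     2     2     2     2     3     3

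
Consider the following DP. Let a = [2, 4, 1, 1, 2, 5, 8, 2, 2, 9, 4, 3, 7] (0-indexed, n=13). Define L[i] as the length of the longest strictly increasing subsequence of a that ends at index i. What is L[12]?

4

   i    0    1    2    3    4    5    6    7    8    9   10   11   12
a[i]    2    4    1    1    2    5    8    2    2    9    4    3    7
L[i]    1    2    1    1    2    3    4    2    2    5    3    3    4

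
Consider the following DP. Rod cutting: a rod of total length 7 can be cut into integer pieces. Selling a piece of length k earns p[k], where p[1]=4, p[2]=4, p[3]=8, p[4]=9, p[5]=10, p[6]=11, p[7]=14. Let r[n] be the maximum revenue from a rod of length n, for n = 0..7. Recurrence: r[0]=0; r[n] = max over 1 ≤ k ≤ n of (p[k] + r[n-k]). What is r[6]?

24

   n    0    1    2    3    4    5    6    7
r[n]    0    4    8   12   16   20   24   28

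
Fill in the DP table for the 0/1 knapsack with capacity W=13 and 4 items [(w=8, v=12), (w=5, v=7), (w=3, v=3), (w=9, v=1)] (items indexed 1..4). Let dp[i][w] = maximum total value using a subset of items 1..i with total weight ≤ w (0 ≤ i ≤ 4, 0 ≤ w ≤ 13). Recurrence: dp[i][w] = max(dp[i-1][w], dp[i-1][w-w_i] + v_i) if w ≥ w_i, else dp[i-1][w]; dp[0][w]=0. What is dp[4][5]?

7

i\w   0   1   2   3   4   5   6   7   8   9  10  11  12  13
  0   0   0   0   0   0   0   0   0   0   0   0   0   0   0
  1   0   0   0   0   0   0   0   0  12  12  12  12  12  12
  2   0   0   0   0   0   7   7   7  12  12  12  12  12  19
  3   0   0   0   3   3   7   7   7  12  12  12  15  15  19
  4   0   0   0   3   3   7   7   7  12  12  12  15  15  19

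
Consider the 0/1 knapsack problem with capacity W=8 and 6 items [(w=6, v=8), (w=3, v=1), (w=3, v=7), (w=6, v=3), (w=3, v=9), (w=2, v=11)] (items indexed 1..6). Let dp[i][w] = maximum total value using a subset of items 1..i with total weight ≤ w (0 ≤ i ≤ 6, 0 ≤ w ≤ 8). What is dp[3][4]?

7

i\w   0   1   2   3   4   5   6   7   8
  0   0   0   0   0   0   0   0   0   0
  1   0   0   0   0   0   0   8   8   8
  2   0   0   0   1   1   1   8   8   8
  3   0   0   0   7   7   7   8   8   8
  4   0   0   0   7   7   7   8   8   8
  5   0   0   0   9   9   9  16  16  16
  6   0   0  11  11  11  20  20  20  27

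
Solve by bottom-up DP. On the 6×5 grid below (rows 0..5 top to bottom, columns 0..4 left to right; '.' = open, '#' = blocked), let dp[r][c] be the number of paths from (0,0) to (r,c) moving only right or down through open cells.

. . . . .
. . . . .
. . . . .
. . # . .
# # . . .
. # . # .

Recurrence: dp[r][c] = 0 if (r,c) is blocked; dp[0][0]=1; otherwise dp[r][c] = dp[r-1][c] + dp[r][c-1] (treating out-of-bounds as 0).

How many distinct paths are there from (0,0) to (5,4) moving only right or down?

r\c   0   1   2   3   4
  0   1   1   1   1   1
  1   1   2   3   4   5
  2   1   3   6  10  15
  3   1   4   0  10  25
  4   0   0   0  10  35
  5   0   0   0   0  35

35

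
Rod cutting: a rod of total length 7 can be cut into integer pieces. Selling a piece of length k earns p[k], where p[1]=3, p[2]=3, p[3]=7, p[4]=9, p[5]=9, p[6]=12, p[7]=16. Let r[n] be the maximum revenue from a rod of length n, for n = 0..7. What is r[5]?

   n    0    1    2    3    4    5    6    7
r[n]    0    3    6    9   12   15   18   21

15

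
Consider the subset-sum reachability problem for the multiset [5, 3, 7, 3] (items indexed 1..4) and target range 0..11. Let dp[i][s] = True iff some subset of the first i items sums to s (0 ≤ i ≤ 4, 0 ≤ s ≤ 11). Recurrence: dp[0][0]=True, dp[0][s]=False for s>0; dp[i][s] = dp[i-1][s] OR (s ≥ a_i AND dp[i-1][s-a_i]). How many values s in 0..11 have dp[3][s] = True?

i\s   0   1   2   3   4   5   6   7   8   9  10  11
  0   T   F   F   F   F   F   F   F   F   F   F   F
  1   T   F   F   F   F   T   F   F   F   F   F   F
  2   T   F   F   T   F   T   F   F   T   F   F   F
  3   T   F   F   T   F   T   F   T   T   F   T   F
  4   T   F   F   T   F   T   T   T   T   F   T   T

6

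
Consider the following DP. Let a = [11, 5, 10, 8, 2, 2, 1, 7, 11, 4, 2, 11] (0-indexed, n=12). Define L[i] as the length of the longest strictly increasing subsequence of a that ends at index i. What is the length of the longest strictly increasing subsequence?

   i    0    1    2    3    4    5    6    7    8    9   10   11
a[i]   11    5   10    8    2    2    1    7   11    4    2   11
L[i]    1    1    2    2    1    1    1    2    3    2    2    3

3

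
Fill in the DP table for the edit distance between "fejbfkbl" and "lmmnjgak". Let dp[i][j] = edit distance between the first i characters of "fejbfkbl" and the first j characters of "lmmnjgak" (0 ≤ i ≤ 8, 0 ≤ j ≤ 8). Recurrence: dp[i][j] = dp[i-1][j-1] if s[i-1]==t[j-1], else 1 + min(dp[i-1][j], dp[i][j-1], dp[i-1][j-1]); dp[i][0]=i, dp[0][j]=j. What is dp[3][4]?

   ''  l  m  m  n  j  g  a  k
''  0  1  2  3  4  5  6  7  8
 f  1  1  2  3  4  5  6  7  8
 e  2  2  2  3  4  5  6  7  8
 j  3  3  3  3  4  4  5  6  7
 b  4  4  4  4  4  5  5  6  7
 f  5  5  5  5  5  5  6  6  7
 k  6  6  6  6  6  6  6  7  6
 b  7  7  7  7  7  7  7  7  7
 l  8  7  8  8  8  8  8  8  8

4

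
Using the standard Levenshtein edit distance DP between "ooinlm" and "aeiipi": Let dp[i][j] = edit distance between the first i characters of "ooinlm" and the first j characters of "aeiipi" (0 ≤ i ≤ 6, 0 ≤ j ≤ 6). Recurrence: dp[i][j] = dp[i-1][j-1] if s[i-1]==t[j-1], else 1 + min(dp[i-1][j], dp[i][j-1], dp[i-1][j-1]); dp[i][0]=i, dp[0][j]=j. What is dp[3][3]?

2

   ''  a  e  i  i  p  i
''  0  1  2  3  4  5  6
 o  1  1  2  3  4  5  6
 o  2  2  2  3  4  5  6
 i  3  3  3  2  3  4  5
 n  4  4  4  3  3  4  5
 l  5  5  5  4  4  4  5
 m  6  6  6  5  5  5  5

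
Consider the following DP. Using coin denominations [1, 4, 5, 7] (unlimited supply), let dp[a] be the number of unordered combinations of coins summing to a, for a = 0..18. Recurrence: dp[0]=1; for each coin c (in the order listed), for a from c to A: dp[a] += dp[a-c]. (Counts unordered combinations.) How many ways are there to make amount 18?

21

after  coin     0     1     2     3     4     5     6     7     8     9    10    11    12    13    14    15    16    17    18
          1     1     1     1     1     1     1     1     1     1     1     1     1     1     1     1     1     1     1     1
          4     1     1     1     1     2     2     2     2     3     3     3     3     4     4     4     4     5     5     5
          5     1     1     1     1     2     3     3     3     4     5     6     6     7     8     9    10    11    12    13
          7     1     1     1     1     2     3     3     4     5     6     7     8    10    11    13    15    17    19    21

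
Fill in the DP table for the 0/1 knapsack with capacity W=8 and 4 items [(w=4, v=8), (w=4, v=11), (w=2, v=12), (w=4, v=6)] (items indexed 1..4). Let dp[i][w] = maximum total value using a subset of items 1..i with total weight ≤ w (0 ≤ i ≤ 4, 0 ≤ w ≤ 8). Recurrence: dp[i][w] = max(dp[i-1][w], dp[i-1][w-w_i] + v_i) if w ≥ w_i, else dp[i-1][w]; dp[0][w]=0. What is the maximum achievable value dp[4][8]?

23

i\w   0   1   2   3   4   5   6   7   8
  0   0   0   0   0   0   0   0   0   0
  1   0   0   0   0   8   8   8   8   8
  2   0   0   0   0  11  11  11  11  19
  3   0   0  12  12  12  12  23  23  23
  4   0   0  12  12  12  12  23  23  23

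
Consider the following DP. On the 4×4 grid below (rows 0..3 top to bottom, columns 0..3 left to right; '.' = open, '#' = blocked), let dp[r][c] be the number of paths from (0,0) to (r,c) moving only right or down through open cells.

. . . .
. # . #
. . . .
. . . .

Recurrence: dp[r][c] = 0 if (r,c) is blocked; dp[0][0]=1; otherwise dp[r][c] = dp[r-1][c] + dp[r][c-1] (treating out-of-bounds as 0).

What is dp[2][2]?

2

r\c   0   1   2   3
  0   1   1   1   1
  1   1   0   1   0
  2   1   1   2   2
  3   1   2   4   6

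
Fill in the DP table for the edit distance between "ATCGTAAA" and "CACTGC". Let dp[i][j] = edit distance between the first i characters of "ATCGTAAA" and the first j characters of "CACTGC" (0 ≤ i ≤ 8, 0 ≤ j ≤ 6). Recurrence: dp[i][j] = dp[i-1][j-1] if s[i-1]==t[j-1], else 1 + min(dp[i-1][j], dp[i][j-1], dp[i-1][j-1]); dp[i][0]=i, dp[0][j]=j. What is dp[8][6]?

6

   ''  C  A  C  T  G  C
''  0  1  2  3  4  5  6
 A  1  1  1  2  3  4  5
 T  2  2  2  2  2  3  4
 C  3  2  3  2  3  3  3
 G  4  3  3  3  3  3  4
 T  5  4  4  4  3  4  4
 A  6  5  4  5  4  4  5
 A  7  6  5  5  5  5  5
 A  8  7  6  6  6  6  6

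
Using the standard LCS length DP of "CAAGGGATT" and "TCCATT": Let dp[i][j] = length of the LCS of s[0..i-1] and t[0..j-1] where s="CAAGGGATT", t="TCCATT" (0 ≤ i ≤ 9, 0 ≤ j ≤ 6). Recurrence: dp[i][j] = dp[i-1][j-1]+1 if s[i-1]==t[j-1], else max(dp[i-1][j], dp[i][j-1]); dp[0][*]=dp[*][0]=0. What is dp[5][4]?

2

   ''  T  C  C  A  T  T
''  0  0  0  0  0  0  0
 C  0  0  1  1  1  1  1
 A  0  0  1  1  2  2  2
 A  0  0  1  1  2  2  2
 G  0  0  1  1  2  2  2
 G  0  0  1  1  2  2  2
 G  0  0  1  1  2  2  2
 A  0  0  1  1  2  2  2
 T  0  1  1  1  2  3  3
 T  0  1  1  1  2  3  4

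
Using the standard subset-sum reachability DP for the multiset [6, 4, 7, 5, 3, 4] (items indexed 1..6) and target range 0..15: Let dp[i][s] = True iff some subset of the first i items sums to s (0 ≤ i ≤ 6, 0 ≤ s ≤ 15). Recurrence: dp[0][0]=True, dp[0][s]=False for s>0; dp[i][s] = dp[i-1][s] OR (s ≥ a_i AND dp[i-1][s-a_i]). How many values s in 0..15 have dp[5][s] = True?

i\s   0   1   2   3   4   5   6   7   8   9  10  11  12  13  14  15
  0   T   F   F   F   F   F   F   F   F   F   F   F   F   F   F   F
  1   T   F   F   F   F   F   T   F   F   F   F   F   F   F   F   F
  2   T   F   F   F   T   F   T   F   F   F   T   F   F   F   F   F
  3   T   F   F   F   T   F   T   T   F   F   T   T   F   T   F   F
  4   T   F   F   F   T   T   T   T   F   T   T   T   T   T   F   T
  5   T   F   F   T   T   T   T   T   T   T   T   T   T   T   T   T
  6   T   F   F   T   T   T   T   T   T   T   T   T   T   T   T   T

14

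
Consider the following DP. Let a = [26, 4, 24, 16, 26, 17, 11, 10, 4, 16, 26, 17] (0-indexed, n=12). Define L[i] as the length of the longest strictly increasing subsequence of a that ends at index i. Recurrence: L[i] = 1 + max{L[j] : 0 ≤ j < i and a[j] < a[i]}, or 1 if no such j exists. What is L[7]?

2

   i    0    1    2    3    4    5    6    7    8    9   10   11
a[i]   26    4   24   16   26   17   11   10    4   16   26   17
L[i]    1    1    2    2    3    3    2    2    1    3    4    4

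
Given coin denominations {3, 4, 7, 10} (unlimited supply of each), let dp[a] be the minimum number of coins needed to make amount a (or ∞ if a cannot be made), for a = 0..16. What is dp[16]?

3

 a  0  1  2  3  4  5  6  7  8  9 10 11 12 13 14 15 16
dp  0  -  -  1  1  -  2  1  2  3  1  2  3  2  2  3  3
(- denotes ∞ / unreachable)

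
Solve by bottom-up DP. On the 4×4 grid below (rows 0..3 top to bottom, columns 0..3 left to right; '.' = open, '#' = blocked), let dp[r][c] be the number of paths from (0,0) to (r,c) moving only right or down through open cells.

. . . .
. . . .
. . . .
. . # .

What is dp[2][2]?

6

r\c   0   1   2   3
  0   1   1   1   1
  1   1   2   3   4
  2   1   3   6  10
  3   1   4   0  10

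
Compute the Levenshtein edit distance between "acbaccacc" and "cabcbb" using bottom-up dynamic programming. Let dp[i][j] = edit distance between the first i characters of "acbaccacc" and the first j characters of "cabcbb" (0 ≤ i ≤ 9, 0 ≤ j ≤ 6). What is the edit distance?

6

   ''  c  a  b  c  b  b
''  0  1  2  3  4  5  6
 a  1  1  1  2  3  4  5
 c  2  1  2  2  2  3  4
 b  3  2  2  2  3  2  3
 a  4  3  2  3  3  3  3
 c  5  4  3  3  3  4  4
 c  6  5  4  4  3  4  5
 a  7  6  5  5  4  4  5
 c  8  7  6  6  5  5  5
 c  9  8  7  7  6  6  6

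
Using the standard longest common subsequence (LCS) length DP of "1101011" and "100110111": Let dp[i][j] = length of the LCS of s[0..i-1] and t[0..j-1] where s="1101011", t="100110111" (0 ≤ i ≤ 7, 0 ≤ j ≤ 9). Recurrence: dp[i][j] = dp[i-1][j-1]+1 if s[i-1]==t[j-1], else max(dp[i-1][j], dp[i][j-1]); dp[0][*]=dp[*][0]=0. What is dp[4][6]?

   ''  1  0  0  1  1  0  1  1  1
''  0  0  0  0  0  0  0  0  0  0
 1  0  1  1  1  1  1  1  1  1  1
 1  0  1  1  1  2  2  2  2  2  2
 0  0  1  2  2  2  2  3  3  3  3
 1  0  1  2  2  3  3  3  4  4  4
 0  0  1  2  3  3  3  4  4  4  4
 1  0  1  2  3  4  4  4  5  5  5
 1  0  1  2  3  4  5  5  5  6  6

3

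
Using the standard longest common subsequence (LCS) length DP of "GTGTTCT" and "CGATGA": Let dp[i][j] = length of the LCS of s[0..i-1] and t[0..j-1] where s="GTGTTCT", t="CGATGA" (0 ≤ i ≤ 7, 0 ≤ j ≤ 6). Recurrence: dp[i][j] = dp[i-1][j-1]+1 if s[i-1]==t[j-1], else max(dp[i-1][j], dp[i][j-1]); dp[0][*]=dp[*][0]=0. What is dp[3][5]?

3

   ''  C  G  A  T  G  A
''  0  0  0  0  0  0  0
 G  0  0  1  1  1  1  1
 T  0  0  1  1  2  2  2
 G  0  0  1  1  2  3  3
 T  0  0  1  1  2  3  3
 T  0  0  1  1  2  3  3
 C  0  1  1  1  2  3  3
 T  0  1  1  1  2  3  3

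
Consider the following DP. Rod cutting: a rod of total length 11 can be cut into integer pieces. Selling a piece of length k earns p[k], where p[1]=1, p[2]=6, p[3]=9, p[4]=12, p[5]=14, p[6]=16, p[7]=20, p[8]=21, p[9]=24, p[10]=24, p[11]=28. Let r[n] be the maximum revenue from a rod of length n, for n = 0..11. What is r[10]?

   n    0    1    2    3    4    5    6    7    8    9   10   11
r[n]    0    1    6    9   12   15   18   21   24   27   30   33

30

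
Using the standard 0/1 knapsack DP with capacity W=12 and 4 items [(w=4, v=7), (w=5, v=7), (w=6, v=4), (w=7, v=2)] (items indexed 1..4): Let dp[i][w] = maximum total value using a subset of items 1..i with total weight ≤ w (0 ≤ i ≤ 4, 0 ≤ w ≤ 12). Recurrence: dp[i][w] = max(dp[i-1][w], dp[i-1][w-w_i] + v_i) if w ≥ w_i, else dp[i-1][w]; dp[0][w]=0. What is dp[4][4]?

7

i\w   0   1   2   3   4   5   6   7   8   9  10  11  12
  0   0   0   0   0   0   0   0   0   0   0   0   0   0
  1   0   0   0   0   7   7   7   7   7   7   7   7   7
  2   0   0   0   0   7   7   7   7   7  14  14  14  14
  3   0   0   0   0   7   7   7   7   7  14  14  14  14
  4   0   0   0   0   7   7   7   7   7  14  14  14  14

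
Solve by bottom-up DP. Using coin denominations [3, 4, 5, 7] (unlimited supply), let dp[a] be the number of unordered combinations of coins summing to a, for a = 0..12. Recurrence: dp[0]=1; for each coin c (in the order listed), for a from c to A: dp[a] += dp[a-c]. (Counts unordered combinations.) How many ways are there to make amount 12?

after  coin     0     1     2     3     4     5     6     7     8     9    10    11    12
          3     1     0     0     1     0     0     1     0     0     1     0     0     1
          4     1     0     0     1     1     0     1     1     1     1     1     1     2
          5     1     0     0     1     1     1     1     1     2     2     2     2     3
          7     1     0     0     1     1     1     1     2     2     2     3     3     4

4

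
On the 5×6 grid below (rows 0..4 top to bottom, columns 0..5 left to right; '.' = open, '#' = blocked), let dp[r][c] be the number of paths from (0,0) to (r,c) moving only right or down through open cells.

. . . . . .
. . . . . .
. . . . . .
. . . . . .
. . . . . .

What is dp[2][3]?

10

r\c   0   1   2   3   4   5
  0   1   1   1   1   1   1
  1   1   2   3   4   5   6
  2   1   3   6  10  15  21
  3   1   4  10  20  35  56
  4   1   5  15  35  70 126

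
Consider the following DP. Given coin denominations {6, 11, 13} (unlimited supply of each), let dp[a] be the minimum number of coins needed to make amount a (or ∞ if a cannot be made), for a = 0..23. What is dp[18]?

3

 a  0  1  2  3  4  5  6  7  8  9 10 11 12 13 14 15 16 17 18 19 20 21 22 23
dp  0  -  -  -  -  -  1  -  -  -  -  1  2  1  -  -  -  2  3  2  -  -  2  3
(- denotes ∞ / unreachable)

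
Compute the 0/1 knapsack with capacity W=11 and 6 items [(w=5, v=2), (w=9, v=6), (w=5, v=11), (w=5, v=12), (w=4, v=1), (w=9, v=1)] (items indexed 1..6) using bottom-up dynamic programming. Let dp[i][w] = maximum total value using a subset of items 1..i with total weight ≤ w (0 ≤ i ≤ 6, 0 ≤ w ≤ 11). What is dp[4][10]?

i\w   0   1   2   3   4   5   6   7   8   9  10  11
  0   0   0   0   0   0   0   0   0   0   0   0   0
  1   0   0   0   0   0   2   2   2   2   2   2   2
  2   0   0   0   0   0   2   2   2   2   6   6   6
  3   0   0   0   0   0  11  11  11  11  11  13  13
  4   0   0   0   0   0  12  12  12  12  12  23  23
  5   0   0   0   0   1  12  12  12  12  13  23  23
  6   0   0   0   0   1  12  12  12  12  13  23  23

23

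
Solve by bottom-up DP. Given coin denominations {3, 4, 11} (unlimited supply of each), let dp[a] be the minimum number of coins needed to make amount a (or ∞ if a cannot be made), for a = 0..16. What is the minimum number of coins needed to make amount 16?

4

 a  0  1  2  3  4  5  6  7  8  9 10 11 12 13 14 15 16
dp  0  -  -  1  1  -  2  2  2  3  3  1  3  4  2  2  4
(- denotes ∞ / unreachable)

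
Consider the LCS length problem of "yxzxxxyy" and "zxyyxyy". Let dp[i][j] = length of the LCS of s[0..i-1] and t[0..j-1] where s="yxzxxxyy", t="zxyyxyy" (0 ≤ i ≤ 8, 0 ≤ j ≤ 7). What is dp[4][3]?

   ''  z  x  y  y  x  y  y
''  0  0  0  0  0  0  0  0
 y  0  0  0  1  1  1  1  1
 x  0  0  1  1  1  2  2  2
 z  0  1  1  1  1  2  2  2
 x  0  1  2  2  2  2  2  2
 x  0  1  2  2  2  3  3  3
 x  0  1  2  2  2  3  3  3
 y  0  1  2  3  3  3  4  4
 y  0  1  2  3  4  4  4  5

2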